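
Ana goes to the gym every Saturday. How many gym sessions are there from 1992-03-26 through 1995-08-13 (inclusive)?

177

1992-03-26 is a Thursday.
That's 1236 days from start to end, counting both.
1236 = 7 × 176 + 4, so there are 176 full weeks plus 4 extra days.
Each full week contributes one Saturday: 176 so far.
The 4 extra days are Thu, Fri, Sat, Sun — 1 of them qualifies.
Total: 176 + 1 = 177.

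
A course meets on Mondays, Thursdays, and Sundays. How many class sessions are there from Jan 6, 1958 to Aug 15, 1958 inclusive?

95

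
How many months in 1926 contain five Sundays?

4

A month has five Sundays exactly when Sunday falls within its first (length − 28) days.
Jan: 31 days, starts Fri → 5 of Fri, Sat, Sun ✓
Feb: 28 days, starts Mon → 5 of (none)
Mar: 31 days, starts Mon → 5 of Mon, Tue, Wed
Apr: 30 days, starts Thu → 5 of Thu, Fri
May: 31 days, starts Sat → 5 of Sat, Sun, Mon ✓
Jun: 30 days, starts Tue → 5 of Tue, Wed
Jul: 31 days, starts Thu → 5 of Thu, Fri, Sat
Aug: 31 days, starts Sun → 5 of Sun, Mon, Tue ✓
Sep: 30 days, starts Wed → 5 of Wed, Thu
Oct: 31 days, starts Fri → 5 of Fri, Sat, Sun ✓
Nov: 30 days, starts Mon → 5 of Mon, Tue
Dec: 31 days, starts Wed → 5 of Wed, Thu, Fri
Months with five Sundays: Jan, May, Aug, Oct.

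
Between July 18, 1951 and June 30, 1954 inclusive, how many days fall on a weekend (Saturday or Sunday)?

308

July 18, 1951 is a Wednesday.
That's 1079 days from start to end, counting both.
1079 = 7 × 154 + 1, so there are 154 full weeks plus 1 extra day.
Each full week contributes 2 weekend days (Sat, Sun): 154 × 2 = 308.
The 1 extra day is Wednesday — none qualify.
Total: 308 + 0 = 308.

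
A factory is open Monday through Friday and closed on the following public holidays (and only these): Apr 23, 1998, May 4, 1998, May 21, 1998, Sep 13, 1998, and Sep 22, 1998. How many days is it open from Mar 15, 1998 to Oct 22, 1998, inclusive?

155 working days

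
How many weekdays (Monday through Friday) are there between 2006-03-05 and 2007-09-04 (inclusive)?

392

2006-03-05 is a Sunday.
The range spans 549 days (inclusive of both endpoints).
549 = 7 × 78 + 3, so there are 78 full weeks plus 3 extra days.
Each full week contributes 5 weekdays (Mon–Fri): 78 × 5 = 390.
The 3 extra days are Sunday, Monday, Tuesday — 2 of them qualify.
Total: 390 + 2 = 392.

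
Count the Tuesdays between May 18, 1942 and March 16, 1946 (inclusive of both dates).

200 Tuesdays

May 18, 1942 is a Monday.
That's 1399 days from start to end, counting both.
1399 = 7 × 199 + 6, so there are 199 full weeks plus 6 extra days.
Each full week contributes one Tuesday: 199 so far.
The 6 extra days are Mon, Tue, Wed, Thu, Fri, Sat — 1 of them qualifies.
Total: 199 + 1 = 200.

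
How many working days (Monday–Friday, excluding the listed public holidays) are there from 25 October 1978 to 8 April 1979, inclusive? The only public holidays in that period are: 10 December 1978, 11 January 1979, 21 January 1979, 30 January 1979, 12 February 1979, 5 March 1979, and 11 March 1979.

114

25 October 1978 is a Wednesday.
That's 166 days from start to end, counting both.
166 = 7 × 23 + 5, so there are 23 full weeks plus 5 extra days.
Each full week contributes 5 weekdays (Mon–Fri): 23 × 5 = 115.
The 5 extra days are Wed, Thu, Fri, Sat, Sun — 3 of them qualify.
Total: 115 + 3 = 118.
Holidays: 10 December 1978 (Sun); 11 January 1979 (Thu); 21 January 1979 (Sun); 30 January 1979 (Tue); 12 February 1979 (Mon); 5 March 1979 (Mon); 11 March 1979 (Sun).
4 of the 7 holidays fall on weekdays; the rest are weekends and were already excluded.
Business days: 118 − 4 = 114.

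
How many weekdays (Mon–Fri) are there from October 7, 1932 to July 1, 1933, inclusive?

October 7, 1932 is a Friday.
That's 268 days from start to end, counting both.
268 = 7 × 38 + 2, so there are 38 full weeks plus 2 extra days.
Each full week contributes 5 weekdays (Mon–Fri): 38 × 5 = 190.
The 2 extra days are Friday, Saturday — 1 of them qualifies.
Total: 190 + 1 = 191.

191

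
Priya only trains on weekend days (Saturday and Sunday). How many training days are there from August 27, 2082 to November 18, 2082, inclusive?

August 27, 2082 is a Thursday.
From August 27, 2082 to November 18, 2082 is 84 days inclusive.
84 = 7 × 12, so the span is exactly 12 full weeks.
Each full week contributes 2 weekend days (Sat, Sun): 12 × 2 = 24.
Total: 24.

24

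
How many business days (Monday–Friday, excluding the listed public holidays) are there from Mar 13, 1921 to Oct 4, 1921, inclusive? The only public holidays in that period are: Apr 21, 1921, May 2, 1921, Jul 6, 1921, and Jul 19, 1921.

Mar 13, 1921 is a Sunday.
From Mar 13, 1921 to Oct 4, 1921 is 206 days inclusive.
206 = 7 × 29 + 3, so there are 29 full weeks plus 3 extra days.
Each full week contributes 5 weekdays (Mon–Fri): 29 × 5 = 145.
The 3 extra days are Sun, Mon, Tue — 2 of them qualify.
Total: 145 + 2 = 147.
Holidays: Apr 21, 1921 (Thu); May 2, 1921 (Mon); Jul 6, 1921 (Wed); Jul 19, 1921 (Tue).
All 4 holidays fall on weekdays, so subtract 4.
Business days: 147 − 4 = 143.

143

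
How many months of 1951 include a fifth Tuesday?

A month has five Tuesdays exactly when Tuesday falls within its first (length − 28) days.
Jan: 31 days, starts Mon → 5 of Mon, Tue, Wed ✓
Feb: 28 days, starts Thu → 5 of (none)
Mar: 31 days, starts Thu → 5 of Thu, Fri, Sat
Apr: 30 days, starts Sun → 5 of Sun, Mon
May: 31 days, starts Tue → 5 of Tue, Wed, Thu ✓
Jun: 30 days, starts Fri → 5 of Fri, Sat
Jul: 31 days, starts Sun → 5 of Sun, Mon, Tue ✓
Aug: 31 days, starts Wed → 5 of Wed, Thu, Fri
Sep: 30 days, starts Sat → 5 of Sat, Sun
Oct: 31 days, starts Mon → 5 of Mon, Tue, Wed ✓
Nov: 30 days, starts Thu → 5 of Thu, Fri
Dec: 31 days, starts Sat → 5 of Sat, Sun, Mon
Months with five Tuesdays: Jan, May, Jul, Oct.

4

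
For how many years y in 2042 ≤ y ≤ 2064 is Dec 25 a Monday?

Day of week of December 25 in each year:
2042: Thu, 2043: Fri, 2044: Sun, 2045: Mon ✓, 2046: Tue, 2047: Wed, 2048: Fri, 2049: Sat, 2050: Sun, 2051: Mon ✓, 2052: Wed, 2053: Thu, 2054: Fri, 2055: Sat, 2056: Mon ✓, 2057: Tue, 2058: Wed, 2059: Thu, 2060: Sat, 2061: Sun, 2062: Mon ✓, 2063: Tue, 2064: Thu
Mondays: 2045, 2051, 2056, 2062.

4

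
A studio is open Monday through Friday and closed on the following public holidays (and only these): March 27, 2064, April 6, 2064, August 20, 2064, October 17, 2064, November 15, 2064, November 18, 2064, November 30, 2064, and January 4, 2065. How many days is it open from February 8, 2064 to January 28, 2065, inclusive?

250 business days

February 8, 2064 is a Friday.
From February 8, 2064 to January 28, 2065 is 356 days inclusive.
356 = 7 × 50 + 6, so there are 50 full weeks plus 6 extra days.
Each full week contributes 5 weekdays (Mon–Fri): 50 × 5 = 250.
The 6 extra days are Fri, Sat, Sun, Mon, Tue, Wed — 4 of them qualify.
Total: 250 + 4 = 254.
Holidays: March 27, 2064 (Thu); April 6, 2064 (Sun); August 20, 2064 (Wed); October 17, 2064 (Fri); November 15, 2064 (Sat); November 18, 2064 (Tue); November 30, 2064 (Sun); January 4, 2065 (Sun).
4 of the 8 holidays fall on weekdays; the rest are weekends and were already excluded.
Business days: 254 − 4 = 250.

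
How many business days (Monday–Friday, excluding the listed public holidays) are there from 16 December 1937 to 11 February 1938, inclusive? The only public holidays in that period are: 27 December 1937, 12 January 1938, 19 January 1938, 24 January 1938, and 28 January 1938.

37

16 December 1937 is a Thursday.
From 16 December 1937 to 11 February 1938 is 58 days inclusive.
58 = 7 × 8 + 2, so there are 8 full weeks plus 2 extra days.
Each full week contributes 5 weekdays (Mon–Fri): 8 × 5 = 40.
The 2 extra days are Thu, Fri — 2 of them qualify.
Total: 40 + 2 = 42.
Holidays: 27 December 1937 (Mon); 12 January 1938 (Wed); 19 January 1938 (Wed); 24 January 1938 (Mon); 28 January 1938 (Fri).
All 5 holidays fall on weekdays, so subtract 5.
Business days: 42 − 5 = 37.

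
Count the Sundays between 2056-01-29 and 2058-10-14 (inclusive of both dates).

2056-01-29 is a Saturday.
That's 990 days from start to end, counting both.
990 = 7 × 141 + 3, so there are 141 full weeks plus 3 extra days.
Each full week contributes one Sunday: 141 so far.
The 3 extra days are Saturday, Sunday, Monday — 1 of them qualifies.
Total: 141 + 1 = 142.

142 Sundays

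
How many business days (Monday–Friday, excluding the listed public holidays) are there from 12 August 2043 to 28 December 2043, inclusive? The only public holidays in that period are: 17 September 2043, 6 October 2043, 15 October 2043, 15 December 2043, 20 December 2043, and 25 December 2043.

12 August 2043 is a Wednesday.
That's 139 days from start to end, counting both.
139 = 7 × 19 + 6, so there are 19 full weeks plus 6 extra days.
Each full week contributes 5 weekdays (Mon–Fri): 19 × 5 = 95.
The 6 extra days are Wednesday, Thursday, Friday, Saturday, Sunday, Monday — 4 of them qualify.
Total: 95 + 4 = 99.
Holidays: 17 September 2043 (Thu); 6 October 2043 (Tue); 15 October 2043 (Thu); 15 December 2043 (Tue); 20 December 2043 (Sun); 25 December 2043 (Fri).
5 of the 6 holidays fall on weekdays; the rest are weekends and were already excluded.
Business days: 99 − 5 = 94.

94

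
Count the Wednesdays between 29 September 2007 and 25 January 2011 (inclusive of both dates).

173 Wednesdays

29 September 2007 is a Saturday.
That's 1215 days from start to end, counting both.
1215 = 7 × 173 + 4, so there are 173 full weeks plus 4 extra days.
Each full week contributes one Wednesday: 173 so far.
The 4 extra days are Saturday, Sunday, Monday, Tuesday — none qualify.
Total: 173 + 0 = 173.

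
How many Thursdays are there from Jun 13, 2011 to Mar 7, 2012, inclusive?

Jun 13, 2011 is a Monday.
The range spans 269 days (inclusive of both endpoints).
269 = 7 × 38 + 3, so there are 38 full weeks plus 3 extra days.
Each full week contributes one Thursday: 38 so far.
The 3 extra days are Monday, Tuesday, Wednesday — none qualify.
Total: 38 + 0 = 38.

38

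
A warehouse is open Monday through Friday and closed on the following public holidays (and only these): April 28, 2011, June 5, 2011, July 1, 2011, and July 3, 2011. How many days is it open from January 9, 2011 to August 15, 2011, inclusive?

154 working days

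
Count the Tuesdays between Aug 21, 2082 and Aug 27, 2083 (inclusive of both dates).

Aug 21, 2082 is a Friday.
The range spans 372 days (inclusive of both endpoints).
372 = 7 × 53 + 1, so there are 53 full weeks plus 1 extra day.
Each full week contributes one Tuesday: 53 so far.
The 1 extra day is Fri — none qualify.
Total: 53 + 0 = 53.

53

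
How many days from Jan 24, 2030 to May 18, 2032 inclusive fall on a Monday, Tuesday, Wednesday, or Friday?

Jan 24, 2030 is a Thursday.
From Jan 24, 2030 to May 18, 2032 is 846 days inclusive.
846 = 7 × 120 + 6, so there are 120 full weeks plus 6 extra days.
Each full week contributes 4 days from the set (Mon, Tue, Wed, Fri): 120 × 4 = 480.
The 6 extra days are Thu, Fri, Sat, Sun, Mon, Tue — 3 of them qualify.
Total: 480 + 3 = 483.

483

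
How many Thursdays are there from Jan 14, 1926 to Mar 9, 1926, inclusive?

Jan 14, 1926 is a Thursday.
The range spans 55 days (inclusive of both endpoints).
55 = 7 × 7 + 6, so there are 7 full weeks plus 6 extra days.
Each full week contributes one Thursday: 7 so far.
The 6 extra days are Thu, Fri, Sat, Sun, Mon, Tue — 1 of them qualifies.
Total: 7 + 1 = 8.

8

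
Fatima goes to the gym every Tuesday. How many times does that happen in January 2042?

4

1 January 2042 is a Wednesday.
From 1 January 2042 to 31 January 2042 is 31 days inclusive.
31 = 7 × 4 + 3, so there are 4 full weeks plus 3 extra days.
Each full week contributes one Tuesday: 4 so far.
The 3 extra days are Wed, Thu, Fri — none qualify.
Total: 4 + 0 = 4.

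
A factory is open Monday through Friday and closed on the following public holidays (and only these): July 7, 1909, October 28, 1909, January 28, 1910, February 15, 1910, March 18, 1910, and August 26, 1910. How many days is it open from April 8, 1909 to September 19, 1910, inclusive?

372

April 8, 1909 is a Thursday.
The range spans 530 days (inclusive of both endpoints).
530 = 7 × 75 + 5, so there are 75 full weeks plus 5 extra days.
Each full week contributes 5 weekdays (Mon–Fri): 75 × 5 = 375.
The 5 extra days are Thursday, Friday, Saturday, Sunday, Monday — 3 of them qualify.
Total: 375 + 3 = 378.
Holidays: July 7, 1909 (Wed); October 28, 1909 (Thu); January 28, 1910 (Fri); February 15, 1910 (Tue); March 18, 1910 (Fri); August 26, 1910 (Fri).
All 6 holidays fall on weekdays, so subtract 6.
Business days: 378 − 6 = 372.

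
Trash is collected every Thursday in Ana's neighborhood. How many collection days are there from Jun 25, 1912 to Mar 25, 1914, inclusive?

91

Jun 25, 1912 is a Tuesday.
That's 639 days from start to end, counting both.
639 = 7 × 91 + 2, so there are 91 full weeks plus 2 extra days.
Each full week contributes one Thursday: 91 so far.
The 2 extra days are Tue, Wed — none qualify.
Total: 91 + 0 = 91.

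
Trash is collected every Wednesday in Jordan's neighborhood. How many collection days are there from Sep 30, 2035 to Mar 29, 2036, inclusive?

Sep 30, 2035 is a Sunday.
The range spans 182 days (inclusive of both endpoints).
182 = 7 × 26, so the span is exactly 26 full weeks.
Each full week contributes one Wednesday: 26 so far.

26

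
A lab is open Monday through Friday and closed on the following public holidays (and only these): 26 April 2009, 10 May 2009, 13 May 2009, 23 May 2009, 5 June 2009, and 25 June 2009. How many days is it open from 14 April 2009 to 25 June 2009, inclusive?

50 working days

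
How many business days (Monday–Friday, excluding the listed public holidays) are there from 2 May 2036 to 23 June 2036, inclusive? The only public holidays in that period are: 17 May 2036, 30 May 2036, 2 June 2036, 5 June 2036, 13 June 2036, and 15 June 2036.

2 May 2036 is a Friday.
That's 53 days from start to end, counting both.
53 = 7 × 7 + 4, so there are 7 full weeks plus 4 extra days.
Each full week contributes 5 weekdays (Mon–Fri): 7 × 5 = 35.
The 4 extra days are Friday, Saturday, Sunday, Monday — 2 of them qualify.
Total: 35 + 2 = 37.
Holidays: 17 May 2036 (Sat); 30 May 2036 (Fri); 2 June 2036 (Mon); 5 June 2036 (Thu); 13 June 2036 (Fri); 15 June 2036 (Sun).
4 of the 6 holidays fall on weekdays; the rest are weekends and were already excluded.
Business days: 37 − 4 = 33.

33 business days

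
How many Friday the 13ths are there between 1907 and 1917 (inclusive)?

Friday-the-13ths by year:
1907: Sep, Dec
1908: Mar, Nov
1909: Aug
1910: May
1911: Jan, Oct
1912: Sep, Dec
1913: Jun
1914: Feb, Mar, Nov
1915: Aug
1916: Oct
1917: Apr, Jul

18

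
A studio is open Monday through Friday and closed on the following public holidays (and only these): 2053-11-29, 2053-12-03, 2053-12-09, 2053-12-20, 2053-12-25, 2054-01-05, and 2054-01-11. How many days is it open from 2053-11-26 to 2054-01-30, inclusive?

2053-11-26 is a Wednesday.
The range spans 66 days (inclusive of both endpoints).
66 = 7 × 9 + 3, so there are 9 full weeks plus 3 extra days.
Each full week contributes 5 weekdays (Mon–Fri): 9 × 5 = 45.
The 3 extra days are Wednesday, Thursday, Friday — 3 of them qualify.
Total: 45 + 3 = 48.
Holidays: 2053-11-29 (Sat); 2053-12-03 (Wed); 2053-12-09 (Tue); 2053-12-20 (Sat); 2053-12-25 (Thu); 2054-01-05 (Mon); 2054-01-11 (Sun).
4 of the 7 holidays fall on weekdays; the rest are weekends and were already excluded.
Business days: 48 − 4 = 44.

44 working days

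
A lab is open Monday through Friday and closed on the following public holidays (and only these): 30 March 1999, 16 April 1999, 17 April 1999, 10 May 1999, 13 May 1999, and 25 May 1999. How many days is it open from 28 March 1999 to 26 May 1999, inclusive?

38

28 March 1999 is a Sunday.
The range spans 60 days (inclusive of both endpoints).
60 = 7 × 8 + 4, so there are 8 full weeks plus 4 extra days.
Each full week contributes 5 weekdays (Mon–Fri): 8 × 5 = 40.
The 4 extra days are Sunday, Monday, Tuesday, Wednesday — 3 of them qualify.
Total: 40 + 3 = 43.
Holidays: 30 March 1999 (Tue); 16 April 1999 (Fri); 17 April 1999 (Sat); 10 May 1999 (Mon); 13 May 1999 (Thu); 25 May 1999 (Tue).
5 of the 6 holidays fall on weekdays; the rest are weekends and were already excluded.
Business days: 43 − 5 = 38.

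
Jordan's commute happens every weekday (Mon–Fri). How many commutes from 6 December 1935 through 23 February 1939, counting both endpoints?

6 December 1935 is a Friday.
From 6 December 1935 to 23 February 1939 is 1176 days inclusive.
1176 = 7 × 168, so the span is exactly 168 full weeks.
Each full week contributes 5 weekdays (Mon–Fri): 168 × 5 = 840.
Total: 840.

840 weekdays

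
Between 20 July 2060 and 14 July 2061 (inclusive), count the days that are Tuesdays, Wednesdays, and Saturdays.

155

20 July 2060 is a Tuesday.
The range spans 360 days (inclusive of both endpoints).
360 = 7 × 51 + 3, so there are 51 full weeks plus 3 extra days.
Each full week contributes 3 days from the set (Tue, Wed, Sat): 51 × 3 = 153.
The 3 extra days are Tue, Wed, Thu — 2 of them qualify.
Total: 153 + 2 = 155.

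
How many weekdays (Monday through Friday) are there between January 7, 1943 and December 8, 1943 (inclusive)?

January 7, 1943 is a Thursday.
The range spans 336 days (inclusive of both endpoints).
336 = 7 × 48, so the span is exactly 48 full weeks.
Each full week contributes 5 weekdays (Mon–Fri): 48 × 5 = 240.

240 weekdays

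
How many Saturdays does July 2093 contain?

4

July 1, 2093 is a Wednesday.
That's 31 days from start to end, counting both.
31 = 7 × 4 + 3, so there are 4 full weeks plus 3 extra days.
Each full week contributes one Saturday: 4 so far.
The 3 extra days are Wed, Thu, Fri — none qualify.
Total: 4 + 0 = 4.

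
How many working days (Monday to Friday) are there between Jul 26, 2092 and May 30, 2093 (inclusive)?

Jul 26, 2092 is a Saturday.
The range spans 309 days (inclusive of both endpoints).
309 = 7 × 44 + 1, so there are 44 full weeks plus 1 extra day.
Each full week contributes 5 weekdays (Mon–Fri): 44 × 5 = 220.
The 1 extra day is Saturday — none qualify.
Total: 220 + 0 = 220.

220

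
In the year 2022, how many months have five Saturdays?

5

A month has five Saturdays exactly when Saturday falls within its first (length − 28) days.
Jan: 31 days, starts Sat → 5 of Sat, Sun, Mon ✓
Feb: 28 days, starts Tue → 5 of (none)
Mar: 31 days, starts Tue → 5 of Tue, Wed, Thu
Apr: 30 days, starts Fri → 5 of Fri, Sat ✓
May: 31 days, starts Sun → 5 of Sun, Mon, Tue
Jun: 30 days, starts Wed → 5 of Wed, Thu
Jul: 31 days, starts Fri → 5 of Fri, Sat, Sun ✓
Aug: 31 days, starts Mon → 5 of Mon, Tue, Wed
Sep: 30 days, starts Thu → 5 of Thu, Fri
Oct: 31 days, starts Sat → 5 of Sat, Sun, Mon ✓
Nov: 30 days, starts Tue → 5 of Tue, Wed
Dec: 31 days, starts Thu → 5 of Thu, Fri, Sat ✓
Months with five Saturdays: Jan, Apr, Jul, Oct, Dec.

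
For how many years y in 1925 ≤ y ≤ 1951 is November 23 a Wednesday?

4

Day of week of November 23 in each year:
1925: Mon, 1926: Tue, 1927: Wed ✓, 1928: Fri, 1929: Sat, 1930: Sun, 1931: Mon, 1932: Wed ✓, 1933: Thu, 1934: Fri, 1935: Sat, 1936: Mon, 1937: Tue, 1938: Wed ✓, 1939: Thu, 1940: Sat, 1941: Sun, 1942: Mon, 1943: Tue, 1944: Thu, 1945: Fri, 1946: Sat, 1947: Sun, 1948: Tue, 1949: Wed ✓, 1950: Thu, 1951: Fri
Wednesdays: 1927, 1932, 1938, 1949.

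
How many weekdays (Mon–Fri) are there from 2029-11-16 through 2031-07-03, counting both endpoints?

2029-11-16 is a Friday.
From 2029-11-16 to 2031-07-03 is 595 days inclusive.
595 = 7 × 85, so the span is exactly 85 full weeks.
Each full week contributes 5 weekdays (Mon–Fri): 85 × 5 = 425.

425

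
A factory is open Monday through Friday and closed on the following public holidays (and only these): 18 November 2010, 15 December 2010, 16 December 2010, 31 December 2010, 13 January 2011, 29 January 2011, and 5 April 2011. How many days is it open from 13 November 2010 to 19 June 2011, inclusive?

149 business days

13 November 2010 is a Saturday.
From 13 November 2010 to 19 June 2011 is 219 days inclusive.
219 = 7 × 31 + 2, so there are 31 full weeks plus 2 extra days.
Each full week contributes 5 weekdays (Mon–Fri): 31 × 5 = 155.
The 2 extra days are Saturday, Sunday — none qualify.
Total: 155 + 0 = 155.
Holidays: 18 November 2010 (Thu); 15 December 2010 (Wed); 16 December 2010 (Thu); 31 December 2010 (Fri); 13 January 2011 (Thu); 29 January 2011 (Sat); 5 April 2011 (Tue).
6 of the 7 holidays fall on weekdays; the rest are weekends and were already excluded.
Business days: 155 − 6 = 149.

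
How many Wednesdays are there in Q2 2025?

13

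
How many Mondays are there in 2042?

January 1, 2042 is a Wednesday.
The range spans 365 days (inclusive of both endpoints).
365 = 7 × 52 + 1, so there are 52 full weeks plus 1 extra day.
Each full week contributes one Monday: 52 so far.
The 1 extra day is Wednesday — none qualify.
Total: 52 + 0 = 52.

52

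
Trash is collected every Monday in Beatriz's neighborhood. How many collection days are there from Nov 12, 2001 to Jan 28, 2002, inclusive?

12 Mondays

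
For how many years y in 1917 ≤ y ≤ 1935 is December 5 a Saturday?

Day of week of December 5 in each year:
1917: Wed, 1918: Thu, 1919: Fri, 1920: Sun, 1921: Mon, 1922: Tue, 1923: Wed, 1924: Fri, 1925: Sat ✓, 1926: Sun, 1927: Mon, 1928: Wed, 1929: Thu, 1930: Fri, 1931: Sat ✓, 1932: Mon, 1933: Tue, 1934: Wed, 1935: Thu
Saturdays: 1925, 1931.

2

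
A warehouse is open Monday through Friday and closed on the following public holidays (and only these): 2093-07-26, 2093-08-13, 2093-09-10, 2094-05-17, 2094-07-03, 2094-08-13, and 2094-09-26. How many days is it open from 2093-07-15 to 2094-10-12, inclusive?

321 business days

2093-07-15 is a Wednesday.
The range spans 455 days (inclusive of both endpoints).
455 = 7 × 65, so the span is exactly 65 full weeks.
Each full week contributes 5 weekdays (Mon–Fri): 65 × 5 = 325.
Holidays: 2093-07-26 (Sun); 2093-08-13 (Thu); 2093-09-10 (Thu); 2094-05-17 (Mon); 2094-07-03 (Sat); 2094-08-13 (Fri); 2094-09-26 (Sun).
4 of the 7 holidays fall on weekdays; the rest are weekends and were already excluded.
Business days: 325 − 4 = 321.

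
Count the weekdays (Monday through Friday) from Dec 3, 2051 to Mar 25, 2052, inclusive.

81

Dec 3, 2051 is a Sunday.
That's 114 days from start to end, counting both.
114 = 7 × 16 + 2, so there are 16 full weeks plus 2 extra days.
Each full week contributes 5 weekdays (Mon–Fri): 16 × 5 = 80.
The 2 extra days are Sun, Mon — 1 of them qualifies.
Total: 80 + 1 = 81.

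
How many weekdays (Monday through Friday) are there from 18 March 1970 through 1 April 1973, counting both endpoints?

793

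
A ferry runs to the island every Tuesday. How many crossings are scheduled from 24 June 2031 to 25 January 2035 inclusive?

188 Tuesdays

24 June 2031 is a Tuesday.
That's 1312 days from start to end, counting both.
1312 = 7 × 187 + 3, so there are 187 full weeks plus 3 extra days.
Each full week contributes one Tuesday: 187 so far.
The 3 extra days are Tuesday, Wednesday, Thursday — 1 of them qualifies.
Total: 187 + 1 = 188.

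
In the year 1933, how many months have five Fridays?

4

A month has five Fridays exactly when Friday falls within its first (length − 28) days.
Jan: 31 days, starts Sun → 5 of Sun, Mon, Tue
Feb: 28 days, starts Wed → 5 of (none)
Mar: 31 days, starts Wed → 5 of Wed, Thu, Fri ✓
Apr: 30 days, starts Sat → 5 of Sat, Sun
May: 31 days, starts Mon → 5 of Mon, Tue, Wed
Jun: 30 days, starts Thu → 5 of Thu, Fri ✓
Jul: 31 days, starts Sat → 5 of Sat, Sun, Mon
Aug: 31 days, starts Tue → 5 of Tue, Wed, Thu
Sep: 30 days, starts Fri → 5 of Fri, Sat ✓
Oct: 31 days, starts Sun → 5 of Sun, Mon, Tue
Nov: 30 days, starts Wed → 5 of Wed, Thu
Dec: 31 days, starts Fri → 5 of Fri, Sat, Sun ✓
Months with five Fridays: Mar, Jun, Sep, Dec.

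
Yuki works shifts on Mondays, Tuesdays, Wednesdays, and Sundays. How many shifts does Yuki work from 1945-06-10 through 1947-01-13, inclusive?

1945-06-10 is a Sunday.
The range spans 583 days (inclusive of both endpoints).
583 = 7 × 83 + 2, so there are 83 full weeks plus 2 extra days.
Each full week contributes 4 days from the set (Mon, Tue, Wed, Sun): 83 × 4 = 332.
The 2 extra days are Sun, Mon — 2 of them qualify.
Total: 332 + 2 = 334.

334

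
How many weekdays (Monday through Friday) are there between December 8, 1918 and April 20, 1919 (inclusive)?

December 8, 1918 is a Sunday.
That's 134 days from start to end, counting both.
134 = 7 × 19 + 1, so there are 19 full weeks plus 1 extra day.
Each full week contributes 5 weekdays (Mon–Fri): 19 × 5 = 95.
The 1 extra day is Sun — none qualify.
Total: 95 + 0 = 95.

95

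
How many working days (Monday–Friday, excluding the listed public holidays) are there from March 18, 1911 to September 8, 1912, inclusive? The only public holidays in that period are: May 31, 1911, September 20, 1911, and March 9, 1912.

March 18, 1911 is a Saturday.
From March 18, 1911 to September 8, 1912 is 541 days inclusive.
541 = 7 × 77 + 2, so there are 77 full weeks plus 2 extra days.
Each full week contributes 5 weekdays (Mon–Fri): 77 × 5 = 385.
The 2 extra days are Saturday, Sunday — none qualify.
Total: 385 + 0 = 385.
Holidays: May 31, 1911 (Wed); September 20, 1911 (Wed); March 9, 1912 (Sat).
2 of the 3 holidays fall on weekdays; the rest are weekends and were already excluded.
Business days: 385 − 2 = 383.

383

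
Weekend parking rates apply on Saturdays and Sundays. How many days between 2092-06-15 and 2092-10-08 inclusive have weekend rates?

2092-06-15 is a Sunday.
The range spans 116 days (inclusive of both endpoints).
116 = 7 × 16 + 4, so there are 16 full weeks plus 4 extra days.
Each full week contributes 2 weekend days (Sat, Sun): 16 × 2 = 32.
The 4 extra days are Sun, Mon, Tue, Wed — 1 of them qualifies.
Total: 32 + 1 = 33.

33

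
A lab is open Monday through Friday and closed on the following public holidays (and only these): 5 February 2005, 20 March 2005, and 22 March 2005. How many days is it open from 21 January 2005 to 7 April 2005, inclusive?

21 January 2005 is a Friday.
That's 77 days from start to end, counting both.
77 = 7 × 11, so the span is exactly 11 full weeks.
Each full week contributes 5 weekdays (Mon–Fri): 11 × 5 = 55.
Holidays: 5 February 2005 (Sat); 20 March 2005 (Sun); 22 March 2005 (Tue).
1 of the 3 holidays fall on weekdays; the rest are weekends and were already excluded.
Business days: 55 − 1 = 54.

54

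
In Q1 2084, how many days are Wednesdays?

Jan 1, 2084 is a Saturday.
That's 91 days from start to end, counting both.
91 = 7 × 13, so the span is exactly 13 full weeks.
Each full week contributes one Wednesday: 13 so far.
Total: 13.

13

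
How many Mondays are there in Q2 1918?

1918-04-01 is a Monday.
That's 91 days from start to end, counting both.
91 = 7 × 13, so the span is exactly 13 full weeks.
Each full week contributes one Monday: 13 so far.
Total: 13.

13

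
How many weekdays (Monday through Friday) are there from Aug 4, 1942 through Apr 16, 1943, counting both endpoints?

184

Aug 4, 1942 is a Tuesday.
From Aug 4, 1942 to Apr 16, 1943 is 256 days inclusive.
256 = 7 × 36 + 4, so there are 36 full weeks plus 4 extra days.
Each full week contributes 5 weekdays (Mon–Fri): 36 × 5 = 180.
The 4 extra days are Tue, Wed, Thu, Fri — 4 of them qualify.
Total: 180 + 4 = 184.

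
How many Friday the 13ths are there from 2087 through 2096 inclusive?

Friday-the-13ths by year:
2087: Jun
2088: Feb, Aug
2089: May
2090: Jan, Oct
2091: Apr, Jul
2092: Jun
2093: Feb, Mar, Nov
2094: Aug
2095: May
2096: Jan, Apr, Jul

17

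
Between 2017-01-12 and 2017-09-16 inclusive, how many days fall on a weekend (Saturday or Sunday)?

71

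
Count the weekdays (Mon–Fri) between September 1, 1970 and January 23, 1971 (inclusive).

September 1, 1970 is a Tuesday.
From September 1, 1970 to January 23, 1971 is 145 days inclusive.
145 = 7 × 20 + 5, so there are 20 full weeks plus 5 extra days.
Each full week contributes 5 weekdays (Mon–Fri): 20 × 5 = 100.
The 5 extra days are Tuesday, Wednesday, Thursday, Friday, Saturday — 4 of them qualify.
Total: 100 + 4 = 104.

104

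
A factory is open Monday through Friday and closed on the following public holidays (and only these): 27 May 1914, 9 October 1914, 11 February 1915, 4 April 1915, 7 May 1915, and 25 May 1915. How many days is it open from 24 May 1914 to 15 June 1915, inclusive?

24 May 1914 is a Sunday.
From 24 May 1914 to 15 June 1915 is 388 days inclusive.
388 = 7 × 55 + 3, so there are 55 full weeks plus 3 extra days.
Each full week contributes 5 weekdays (Mon–Fri): 55 × 5 = 275.
The 3 extra days are Sun, Mon, Tue — 2 of them qualify.
Total: 275 + 2 = 277.
Holidays: 27 May 1914 (Wed); 9 October 1914 (Fri); 11 February 1915 (Thu); 4 April 1915 (Sun); 7 May 1915 (Fri); 25 May 1915 (Tue).
5 of the 6 holidays fall on weekdays; the rest are weekends and were already excluded.
Business days: 277 − 5 = 272.

272 working days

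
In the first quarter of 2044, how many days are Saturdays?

1 January 2044 is a Friday.
From 1 January 2044 to 31 March 2044 is 91 days inclusive.
91 = 7 × 13, so the span is exactly 13 full weeks.
Each full week contributes one Saturday: 13 so far.

13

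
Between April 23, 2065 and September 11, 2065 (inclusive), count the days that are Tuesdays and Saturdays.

40

April 23, 2065 is a Thursday.
That's 142 days from start to end, counting both.
142 = 7 × 20 + 2, so there are 20 full weeks plus 2 extra days.
Each full week contributes 2 days from the set (Tue, Sat): 20 × 2 = 40.
The 2 extra days are Thu, Fri — none qualify.
Total: 40 + 0 = 40.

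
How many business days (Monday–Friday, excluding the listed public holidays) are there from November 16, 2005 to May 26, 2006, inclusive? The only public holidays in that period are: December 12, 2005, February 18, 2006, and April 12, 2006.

November 16, 2005 is a Wednesday.
That's 192 days from start to end, counting both.
192 = 7 × 27 + 3, so there are 27 full weeks plus 3 extra days.
Each full week contributes 5 weekdays (Mon–Fri): 27 × 5 = 135.
The 3 extra days are Wednesday, Thursday, Friday — 3 of them qualify.
Total: 135 + 3 = 138.
Holidays: December 12, 2005 (Mon); February 18, 2006 (Sat); April 12, 2006 (Wed).
2 of the 3 holidays fall on weekdays; the rest are weekends and were already excluded.
Business days: 138 − 2 = 136.

136 business days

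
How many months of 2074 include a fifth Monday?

A month has five Mondays exactly when Monday falls within its first (length − 28) days.
Jan: 31 days, starts Mon → 5 of Mon, Tue, Wed ✓
Feb: 28 days, starts Thu → 5 of (none)
Mar: 31 days, starts Thu → 5 of Thu, Fri, Sat
Apr: 30 days, starts Sun → 5 of Sun, Mon ✓
May: 31 days, starts Tue → 5 of Tue, Wed, Thu
Jun: 30 days, starts Fri → 5 of Fri, Sat
Jul: 31 days, starts Sun → 5 of Sun, Mon, Tue ✓
Aug: 31 days, starts Wed → 5 of Wed, Thu, Fri
Sep: 30 days, starts Sat → 5 of Sat, Sun
Oct: 31 days, starts Mon → 5 of Mon, Tue, Wed ✓
Nov: 30 days, starts Thu → 5 of Thu, Fri
Dec: 31 days, starts Sat → 5 of Sat, Sun, Mon ✓
Months with five Mondays: Jan, Apr, Jul, Oct, Dec.

5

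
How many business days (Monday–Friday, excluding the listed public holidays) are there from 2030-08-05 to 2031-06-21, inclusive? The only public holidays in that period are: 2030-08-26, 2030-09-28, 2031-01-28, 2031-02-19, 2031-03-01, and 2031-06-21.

227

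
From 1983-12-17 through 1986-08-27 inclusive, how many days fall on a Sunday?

1983-12-17 is a Saturday.
The range spans 985 days (inclusive of both endpoints).
985 = 7 × 140 + 5, so there are 140 full weeks plus 5 extra days.
Each full week contributes one Sunday: 140 so far.
The 5 extra days are Sat, Sun, Mon, Tue, Wed — 1 of them qualifies.
Total: 140 + 1 = 141.

141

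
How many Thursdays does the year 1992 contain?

53

1992-01-01 is a Wednesday.
The range spans 366 days (inclusive of both endpoints).
366 = 7 × 52 + 2, so there are 52 full weeks plus 2 extra days.
Each full week contributes one Thursday: 52 so far.
The 2 extra days are Wed, Thu — 1 of them qualifies.
Total: 52 + 1 = 53.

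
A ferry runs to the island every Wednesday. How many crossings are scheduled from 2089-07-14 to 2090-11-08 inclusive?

69 Wednesdays

2089-07-14 is a Thursday.
From 2089-07-14 to 2090-11-08 is 483 days inclusive.
483 = 7 × 69, so the span is exactly 69 full weeks.
Each full week contributes one Wednesday: 69 so far.
Total: 69.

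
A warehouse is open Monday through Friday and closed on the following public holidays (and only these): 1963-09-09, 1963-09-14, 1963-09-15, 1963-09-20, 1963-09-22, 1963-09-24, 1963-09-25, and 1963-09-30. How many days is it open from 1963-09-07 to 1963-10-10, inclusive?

19

1963-09-07 is a Saturday.
The range spans 34 days (inclusive of both endpoints).
34 = 7 × 4 + 6, so there are 4 full weeks plus 6 extra days.
Each full week contributes 5 weekdays (Mon–Fri): 4 × 5 = 20.
The 6 extra days are Sat, Sun, Mon, Tue, Wed, Thu — 4 of them qualify.
Total: 20 + 4 = 24.
Holidays: 1963-09-09 (Mon); 1963-09-14 (Sat); 1963-09-15 (Sun); 1963-09-20 (Fri); 1963-09-22 (Sun); 1963-09-24 (Tue); 1963-09-25 (Wed); 1963-09-30 (Mon).
5 of the 8 holidays fall on weekdays; the rest are weekends and were already excluded.
Business days: 24 − 5 = 19.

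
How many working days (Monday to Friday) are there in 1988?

1988-01-01 is a Friday.
From 1988-01-01 to 1988-12-31 is 366 days inclusive.
366 = 7 × 52 + 2, so there are 52 full weeks plus 2 extra days.
Each full week contributes 5 weekdays (Mon–Fri): 52 × 5 = 260.
The 2 extra days are Fri, Sat — 1 of them qualifies.
Total: 260 + 1 = 261.

261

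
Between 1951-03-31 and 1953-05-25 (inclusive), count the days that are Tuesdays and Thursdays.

224

1951-03-31 is a Saturday.
From 1951-03-31 to 1953-05-25 is 787 days inclusive.
787 = 7 × 112 + 3, so there are 112 full weeks plus 3 extra days.
Each full week contributes 2 days from the set (Tue, Thu): 112 × 2 = 224.
The 3 extra days are Saturday, Sunday, Monday — none qualify.
Total: 224 + 0 = 224.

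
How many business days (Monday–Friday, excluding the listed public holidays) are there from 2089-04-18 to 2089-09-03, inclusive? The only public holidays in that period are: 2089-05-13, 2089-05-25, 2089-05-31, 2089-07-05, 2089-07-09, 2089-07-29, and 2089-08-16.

94

2089-04-18 is a Monday.
From 2089-04-18 to 2089-09-03 is 139 days inclusive.
139 = 7 × 19 + 6, so there are 19 full weeks plus 6 extra days.
Each full week contributes 5 weekdays (Mon–Fri): 19 × 5 = 95.
The 6 extra days are Mon, Tue, Wed, Thu, Fri, Sat — 5 of them qualify.
Total: 95 + 5 = 100.
Holidays: 2089-05-13 (Fri); 2089-05-25 (Wed); 2089-05-31 (Tue); 2089-07-05 (Tue); 2089-07-09 (Sat); 2089-07-29 (Fri); 2089-08-16 (Tue).
6 of the 7 holidays fall on weekdays; the rest are weekends and were already excluded.
Business days: 100 − 6 = 94.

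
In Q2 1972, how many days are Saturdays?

1 April 1972 is a Saturday.
From 1 April 1972 to 30 June 1972 is 91 days inclusive.
91 = 7 × 13, so the span is exactly 13 full weeks.
Each full week contributes one Saturday: 13 so far.

13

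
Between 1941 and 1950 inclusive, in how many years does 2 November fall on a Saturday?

1

Day of week of November 2 in each year:
1941: Sun, 1942: Mon, 1943: Tue, 1944: Thu, 1945: Fri, 1946: Sat ✓, 1947: Sun, 1948: Tue, 1949: Wed, 1950: Thu
Saturdays: 1946.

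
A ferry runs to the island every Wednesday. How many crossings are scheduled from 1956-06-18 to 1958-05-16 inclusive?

1956-06-18 is a Monday.
The range spans 698 days (inclusive of both endpoints).
698 = 7 × 99 + 5, so there are 99 full weeks plus 5 extra days.
Each full week contributes one Wednesday: 99 so far.
The 5 extra days are Monday, Tuesday, Wednesday, Thursday, Friday — 1 of them qualifies.
Total: 99 + 1 = 100.

100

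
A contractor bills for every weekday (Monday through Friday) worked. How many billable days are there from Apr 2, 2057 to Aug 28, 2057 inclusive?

107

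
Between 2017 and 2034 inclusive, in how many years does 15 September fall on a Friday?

4

Day of week of September 15 in each year:
2017: Fri ✓, 2018: Sat, 2019: Sun, 2020: Tue, 2021: Wed, 2022: Thu, 2023: Fri ✓, 2024: Sun, 2025: Mon, 2026: Tue, 2027: Wed, 2028: Fri ✓, 2029: Sat, 2030: Sun, 2031: Mon, 2032: Wed, 2033: Thu, 2034: Fri ✓
Fridays: 2017, 2023, 2028, 2034.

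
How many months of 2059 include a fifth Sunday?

4

A month has five Sundays exactly when Sunday falls within its first (length − 28) days.
Jan: 31 days, starts Wed → 5 of Wed, Thu, Fri
Feb: 28 days, starts Sat → 5 of (none)
Mar: 31 days, starts Sat → 5 of Sat, Sun, Mon ✓
Apr: 30 days, starts Tue → 5 of Tue, Wed
May: 31 days, starts Thu → 5 of Thu, Fri, Sat
Jun: 30 days, starts Sun → 5 of Sun, Mon ✓
Jul: 31 days, starts Tue → 5 of Tue, Wed, Thu
Aug: 31 days, starts Fri → 5 of Fri, Sat, Sun ✓
Sep: 30 days, starts Mon → 5 of Mon, Tue
Oct: 31 days, starts Wed → 5 of Wed, Thu, Fri
Nov: 30 days, starts Sat → 5 of Sat, Sun ✓
Dec: 31 days, starts Mon → 5 of Mon, Tue, Wed
Months with five Sundays: Mar, Jun, Aug, Nov.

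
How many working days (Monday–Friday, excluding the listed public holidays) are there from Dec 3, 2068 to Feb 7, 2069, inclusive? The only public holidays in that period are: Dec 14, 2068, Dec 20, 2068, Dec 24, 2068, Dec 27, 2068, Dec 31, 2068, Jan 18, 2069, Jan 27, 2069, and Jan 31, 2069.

42 working days

Dec 3, 2068 is a Monday.
From Dec 3, 2068 to Feb 7, 2069 is 67 days inclusive.
67 = 7 × 9 + 4, so there are 9 full weeks plus 4 extra days.
Each full week contributes 5 weekdays (Mon–Fri): 9 × 5 = 45.
The 4 extra days are Monday, Tuesday, Wednesday, Thursday — 4 of them qualify.
Total: 45 + 4 = 49.
Holidays: Dec 14, 2068 (Fri); Dec 20, 2068 (Thu); Dec 24, 2068 (Mon); Dec 27, 2068 (Thu); Dec 31, 2068 (Mon); Jan 18, 2069 (Fri); Jan 27, 2069 (Sun); Jan 31, 2069 (Thu).
7 of the 8 holidays fall on weekdays; the rest are weekends and were already excluded.
Business days: 49 − 7 = 42.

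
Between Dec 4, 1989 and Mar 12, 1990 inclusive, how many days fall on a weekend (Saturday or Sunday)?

Dec 4, 1989 is a Monday.
The range spans 99 days (inclusive of both endpoints).
99 = 7 × 14 + 1, so there are 14 full weeks plus 1 extra day.
Each full week contributes 2 weekend days (Sat, Sun): 14 × 2 = 28.
The 1 extra day is Monday — none qualify.
Total: 28 + 0 = 28.

28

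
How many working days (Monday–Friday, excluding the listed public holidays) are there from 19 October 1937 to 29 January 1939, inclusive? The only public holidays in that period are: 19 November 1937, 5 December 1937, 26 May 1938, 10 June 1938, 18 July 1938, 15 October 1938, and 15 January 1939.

330

19 October 1937 is a Tuesday.
That's 468 days from start to end, counting both.
468 = 7 × 66 + 6, so there are 66 full weeks plus 6 extra days.
Each full week contributes 5 weekdays (Mon–Fri): 66 × 5 = 330.
The 6 extra days are Tue, Wed, Thu, Fri, Sat, Sun — 4 of them qualify.
Total: 330 + 4 = 334.
Holidays: 19 November 1937 (Fri); 5 December 1937 (Sun); 26 May 1938 (Thu); 10 June 1938 (Fri); 18 July 1938 (Mon); 15 October 1938 (Sat); 15 January 1939 (Sun).
4 of the 7 holidays fall on weekdays; the rest are weekends and were already excluded.
Business days: 334 − 4 = 330.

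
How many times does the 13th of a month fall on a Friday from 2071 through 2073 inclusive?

6

Friday-the-13ths by year:
2071: Feb, Mar, Nov
2072: May
2073: Jan, Oct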